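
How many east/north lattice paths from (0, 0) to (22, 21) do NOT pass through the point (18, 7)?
Number of paths = 1050578539860

Total paths from (0, 0) to (22, 21): C(43, 22) = 1052049481860. Paths through (18, 7): (paths (0, 0) → (18, 7)) × (paths (18, 7) → (22, 21)) = C(25, 18) · C(18, 4) = 480700 · 3060 = 1470942000. Avoidance count = 1052049481860 − 1470942000 = 1050578539860.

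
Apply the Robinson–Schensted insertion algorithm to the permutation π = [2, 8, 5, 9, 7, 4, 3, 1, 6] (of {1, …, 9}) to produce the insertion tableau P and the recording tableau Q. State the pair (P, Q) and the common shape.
P = [1, 3, 6] / [2, 7] / [4, 9] / [5] / [8];  Q = [1, 2, 4] / [3, 5] / [6, 9] / [7] / [8];  common shape = (3, 2, 2, 1, 1)

Row-insert the values π_1, π_2, … into P one at a time, bumping the leftmost entry strictly greater than the inserted value down to the next row. The recording tableau Q records, in position (i, j), the step at which that cell was added to P.
  Insert 2 (step 1): P = [2];  Q = [1]
  Insert 8 (step 2): P = [2, 8];  Q = [1, 2]
  Insert 5 (step 3): P = [2, 5] / [8];  Q = [1, 2] / [3]
  Insert 9 (step 4): P = [2, 5, 9] / [8];  Q = [1, 2, 4] / [3]
  Insert 7 (step 5): P = [2, 5, 7] / [8, 9];  Q = [1, 2, 4] / [3, 5]
  Insert 4 (step 6): P = [2, 4, 7] / [5, 9] / [8];  Q = [1, 2, 4] / [3, 5] / [6]
  Insert 3 (step 7): P = [2, 3, 7] / [4, 9] / [5] / [8];  Q = [1, 2, 4] / [3, 5] / [6] / [7]
  Insert 1 (step 8): P = [1, 3, 7] / [2, 9] / [4] / [5] / [8];  Q = [1, 2, 4] / [3, 5] / [6] / [7] / [8]
  Insert 6 (step 9): P = [1, 3, 6] / [2, 7] / [4, 9] / [5] / [8];  Q = [1, 2, 4] / [3, 5] / [6, 9] / [7] / [8]
Final shape: (3, 2, 2, 1, 1).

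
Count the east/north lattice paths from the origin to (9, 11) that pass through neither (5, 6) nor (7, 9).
Number of paths = 68828

Inclusion–exclusion. Total paths: C(20, 9) = 167960. Through P₁: C(11, 5)·C(9, 4) = 58212. Through P₂: C(16, 7)·C(4, 2) = 68640. Since P₁ is strictly southwest of P₂, a monotone path through both must visit P₁ then P₂; paths through both = C(11, 5)·C(5, 2)·C(4, 2) = 27720. Avoid both = 167960 − 58212 − 68640 + 27720 = 68828.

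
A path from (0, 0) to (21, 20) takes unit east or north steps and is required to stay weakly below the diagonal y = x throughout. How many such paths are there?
Number of paths = 24466267020

By the reflection principle (André's argument), the number of monotone paths to (21, 20) with n ≤ m that never go above y = x is C(41, 21) − C(41, 22) = 269128937220 − 244662670200 = 24466267020.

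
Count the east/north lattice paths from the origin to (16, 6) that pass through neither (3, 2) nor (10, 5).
Number of paths = 38192

Inclusion–exclusion. Total paths: C(22, 16) = 74613. Through P₁: C(5, 3)·C(17, 13) = 23800. Through P₂: C(15, 10)·C(7, 6) = 21021. Since P₁ is strictly southwest of P₂, a monotone path through both must visit P₁ then P₂; paths through both = C(5, 3)·C(10, 7)·C(7, 6) = 8400. Avoid both = 74613 − 23800 − 21021 + 8400 = 38192.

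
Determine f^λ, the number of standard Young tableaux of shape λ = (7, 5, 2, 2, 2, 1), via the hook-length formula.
# SYT of shape (7, 5, 2, 2, 2, 1) = 31039008

Hook-length formula: f^λ = n! / Π hook(c), product over all cells c of the Young diagram. For λ = (7, 5, 2, 2, 2, 1), n = 19 boxes. Hook lengths by row (left-to-right, top-to-bottom): [12, 10, 6, 5, 4, 2, 1]; [9, 7, 3, 2, 1]; [5, 3]; [4, 2]; [3, 1]; [1]. Product of hooks = 3919104000. So f^λ = 19! / 3919104000 = 121645100408832000 / 3919104000 = 31039008.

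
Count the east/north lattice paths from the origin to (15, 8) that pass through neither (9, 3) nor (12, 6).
Number of paths = 247034

Inclusion–exclusion. Total paths: C(23, 15) = 490314. Through P₁: C(12, 9)·C(11, 6) = 101640. Through P₂: C(18, 12)·C(5, 3) = 185640. Since P₁ is strictly southwest of P₂, a monotone path through both must visit P₁ then P₂; paths through both = C(12, 9)·C(6, 3)·C(5, 3) = 44000. Avoid both = 490314 − 101640 − 185640 + 44000 = 247034.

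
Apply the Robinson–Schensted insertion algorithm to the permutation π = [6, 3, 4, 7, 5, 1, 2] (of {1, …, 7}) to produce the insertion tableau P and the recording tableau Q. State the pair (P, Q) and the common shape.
P = [1, 2, 5] / [3, 4] / [6, 7];  Q = [1, 3, 4] / [2, 5] / [6, 7];  common shape = (3, 2, 2)

Row-insert the values π_1, π_2, … into P one at a time, bumping the leftmost entry strictly greater than the inserted value down to the next row. The recording tableau Q records, in position (i, j), the step at which that cell was added to P.
  Insert 6 (step 1): P = [6];  Q = [1]
  Insert 3 (step 2): P = [3] / [6];  Q = [1] / [2]
  Insert 4 (step 3): P = [3, 4] / [6];  Q = [1, 3] / [2]
  Insert 7 (step 4): P = [3, 4, 7] / [6];  Q = [1, 3, 4] / [2]
  Insert 5 (step 5): P = [3, 4, 5] / [6, 7];  Q = [1, 3, 4] / [2, 5]
  Insert 1 (step 6): P = [1, 4, 5] / [3, 7] / [6];  Q = [1, 3, 4] / [2, 5] / [6]
  Insert 2 (step 7): P = [1, 2, 5] / [3, 4] / [6, 7];  Q = [1, 3, 4] / [2, 5] / [6, 7]
Final shape: (3, 2, 2).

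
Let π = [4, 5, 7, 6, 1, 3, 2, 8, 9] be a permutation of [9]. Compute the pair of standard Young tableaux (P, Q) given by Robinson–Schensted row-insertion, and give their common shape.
P = [1, 2, 6, 8, 9] / [3, 5] / [4] / [7];  Q = [1, 2, 3, 8, 9] / [4, 6] / [5] / [7];  common shape = (5, 2, 1, 1)

Row-insert the values π_1, π_2, … into P one at a time, bumping the leftmost entry strictly greater than the inserted value down to the next row. The recording tableau Q records, in position (i, j), the step at which that cell was added to P.
  Insert 4 (step 1): P = [4];  Q = [1]
  Insert 5 (step 2): P = [4, 5];  Q = [1, 2]
  Insert 7 (step 3): P = [4, 5, 7];  Q = [1, 2, 3]
  Insert 6 (step 4): P = [4, 5, 6] / [7];  Q = [1, 2, 3] / [4]
  Insert 1 (step 5): P = [1, 5, 6] / [4] / [7];  Q = [1, 2, 3] / [4] / [5]
  Insert 3 (step 6): P = [1, 3, 6] / [4, 5] / [7];  Q = [1, 2, 3] / [4, 6] / [5]
  Insert 2 (step 7): P = [1, 2, 6] / [3, 5] / [4] / [7];  Q = [1, 2, 3] / [4, 6] / [5] / [7]
  Insert 8 (step 8): P = [1, 2, 6, 8] / [3, 5] / [4] / [7];  Q = [1, 2, 3, 8] / [4, 6] / [5] / [7]
  Insert 9 (step 9): P = [1, 2, 6, 8, 9] / [3, 5] / [4] / [7];  Q = [1, 2, 3, 8, 9] / [4, 6] / [5] / [7]
Final shape: (5, 2, 1, 1).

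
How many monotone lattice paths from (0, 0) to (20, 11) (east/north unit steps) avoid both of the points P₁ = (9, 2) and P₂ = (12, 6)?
Number of paths = 54020122

Inclusion–exclusion. Total paths: C(31, 20) = 84672315. Through P₁: C(11, 9)·C(20, 11) = 9237800. Through P₂: C(18, 12)·C(13, 8) = 23891868. Since P₁ is strictly southwest of P₂, a monotone path through both must visit P₁ then P₂; paths through both = C(11, 9)·C(7, 3)·C(13, 8) = 2477475. Avoid both = 84672315 − 9237800 − 23891868 + 2477475 = 54020122.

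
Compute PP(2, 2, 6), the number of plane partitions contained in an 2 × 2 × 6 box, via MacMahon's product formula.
PP(2, 2, 6) = 336

Evaluate the triple product over i = 1..2, j = 1..2, k = 1..6. The factors are (2/1) · (3/2) · (4/3) · (5/4) · (6/5) · (7/6) · (3/2) · (4/3) · … (24 factors total). The numerators and denominators telescope so the product is an integer; carrying out the multiplication exactly gives PP(2, 2, 6) = 336.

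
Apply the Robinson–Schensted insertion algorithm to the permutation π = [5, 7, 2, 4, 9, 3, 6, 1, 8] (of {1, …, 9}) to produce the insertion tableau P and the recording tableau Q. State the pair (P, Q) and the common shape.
P = [1, 3, 6, 8] / [2, 7, 9] / [4] / [5];  Q = [1, 2, 5, 9] / [3, 4, 7] / [6] / [8];  common shape = (4, 3, 1, 1)

Row-insert the values π_1, π_2, … into P one at a time, bumping the leftmost entry strictly greater than the inserted value down to the next row. The recording tableau Q records, in position (i, j), the step at which that cell was added to P.
  Insert 5 (step 1): P = [5];  Q = [1]
  Insert 7 (step 2): P = [5, 7];  Q = [1, 2]
  Insert 2 (step 3): P = [2, 7] / [5];  Q = [1, 2] / [3]
  Insert 4 (step 4): P = [2, 4] / [5, 7];  Q = [1, 2] / [3, 4]
  Insert 9 (step 5): P = [2, 4, 9] / [5, 7];  Q = [1, 2, 5] / [3, 4]
  Insert 3 (step 6): P = [2, 3, 9] / [4, 7] / [5];  Q = [1, 2, 5] / [3, 4] / [6]
  Insert 6 (step 7): P = [2, 3, 6] / [4, 7, 9] / [5];  Q = [1, 2, 5] / [3, 4, 7] / [6]
  Insert 1 (step 8): P = [1, 3, 6] / [2, 7, 9] / [4] / [5];  Q = [1, 2, 5] / [3, 4, 7] / [6] / [8]
  Insert 8 (step 9): P = [1, 3, 6, 8] / [2, 7, 9] / [4] / [5];  Q = [1, 2, 5, 9] / [3, 4, 7] / [6] / [8]
Final shape: (4, 3, 1, 1).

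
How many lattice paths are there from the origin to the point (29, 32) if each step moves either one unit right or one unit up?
Number of paths = 218169540588403635

A monotone lattice path from (0, 0) to (29, 32) consists of 29 east steps and 32 north steps in some order, so it is determined by which 29 of the 61 steps are east. The count is C(61, 29) = 218169540588403635.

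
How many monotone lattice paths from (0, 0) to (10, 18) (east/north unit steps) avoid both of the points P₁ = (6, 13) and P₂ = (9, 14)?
Number of paths = 6161168

Inclusion–exclusion. Total paths: C(28, 10) = 13123110. Through P₁: C(19, 6)·C(9, 4) = 3418632. Through P₂: C(23, 9)·C(5, 1) = 4085950. Since P₁ is strictly southwest of P₂, a monotone path through both must visit P₁ then P₂; paths through both = C(19, 6)·C(4, 3)·C(5, 1) = 542640. Avoid both = 13123110 − 3418632 − 4085950 + 542640 = 6161168.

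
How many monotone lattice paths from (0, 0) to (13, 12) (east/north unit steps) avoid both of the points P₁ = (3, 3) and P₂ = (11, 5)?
Number of paths = 3227892

Inclusion–exclusion. Total paths: C(25, 13) = 5200300. Through P₁: C(6, 3)·C(19, 10) = 1847560. Through P₂: C(16, 11)·C(9, 2) = 157248. Since P₁ is strictly southwest of P₂, a monotone path through both must visit P₁ then P₂; paths through both = C(6, 3)·C(10, 8)·C(9, 2) = 32400. Avoid both = 5200300 − 1847560 − 157248 + 32400 = 3227892.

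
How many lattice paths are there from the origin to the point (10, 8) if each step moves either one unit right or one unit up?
Number of paths = 43758

A monotone lattice path from (0, 0) to (10, 8) consists of 10 east steps and 8 north steps in some order, so it is determined by which 10 of the 18 steps are east. The count is C(18, 10) = 43758.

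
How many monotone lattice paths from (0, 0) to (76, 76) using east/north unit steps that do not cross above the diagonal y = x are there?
C_76 = 4790408930363303911328386208394864461024520

These NE paths below the diagonal are counted by the Catalan number C_n = (1/(n + 1)) · C(2n, n). For n = 76: C_76 = (1/77) · C(152, 76) = 368861487637974401172285738046404563498888040/77 = 4790408930363303911328386208394864461024520.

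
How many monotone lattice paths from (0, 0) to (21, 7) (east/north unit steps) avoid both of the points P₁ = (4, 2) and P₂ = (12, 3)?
Number of paths = 560230

Inclusion–exclusion. Total paths: C(28, 21) = 1184040. Through P₁: C(6, 4)·C(22, 17) = 395010. Through P₂: C(15, 12)·C(13, 9) = 325325. Since P₁ is strictly southwest of P₂, a monotone path through both must visit P₁ then P₂; paths through both = C(6, 4)·C(9, 8)·C(13, 9) = 96525. Avoid both = 1184040 − 395010 − 325325 + 96525 = 560230.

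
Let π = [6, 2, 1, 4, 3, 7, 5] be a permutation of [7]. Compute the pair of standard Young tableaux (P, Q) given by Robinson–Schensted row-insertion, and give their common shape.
P = [1, 3, 5] / [2, 4, 7] / [6];  Q = [1, 4, 6] / [2, 5, 7] / [3];  common shape = (3, 3, 1)

Row-insert the values π_1, π_2, … into P one at a time, bumping the leftmost entry strictly greater than the inserted value down to the next row. The recording tableau Q records, in position (i, j), the step at which that cell was added to P.
  Insert 6 (step 1): P = [6];  Q = [1]
  Insert 2 (step 2): P = [2] / [6];  Q = [1] / [2]
  Insert 1 (step 3): P = [1] / [2] / [6];  Q = [1] / [2] / [3]
  Insert 4 (step 4): P = [1, 4] / [2] / [6];  Q = [1, 4] / [2] / [3]
  Insert 3 (step 5): P = [1, 3] / [2, 4] / [6];  Q = [1, 4] / [2, 5] / [3]
  Insert 7 (step 6): P = [1, 3, 7] / [2, 4] / [6];  Q = [1, 4, 6] / [2, 5] / [3]
  Insert 5 (step 7): P = [1, 3, 5] / [2, 4, 7] / [6];  Q = [1, 4, 6] / [2, 5, 7] / [3]
Final shape: (3, 3, 1).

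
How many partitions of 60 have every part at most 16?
p(60, parts ≤ 16) = 613370

Use the recurrence p(n, m) = p(n, m−1) + p(n−m, m): either the largest part is < m (count p(n, m−1)) or the largest part is exactly m (remove one copy of m, count p(n−m, m)). With p(0, ·) = 1 this gives p(60, parts ≤ 16) = 613370. (By conjugating Young diagrams, this also counts partitions of 60 into at most 16 parts.)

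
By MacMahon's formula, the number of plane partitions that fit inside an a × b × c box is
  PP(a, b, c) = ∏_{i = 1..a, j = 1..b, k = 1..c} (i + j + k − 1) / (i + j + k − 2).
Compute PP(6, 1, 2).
PP(6, 1, 2) = 28

Evaluate the triple product over i = 1..6, j = 1..1, k = 1..2. The factors are (2/1) · (3/2) · (3/2) · (4/3) · (4/3) · (5/4) · (5/4) · (6/5) · … (12 factors total). The numerators and denominators telescope so the product is an integer; carrying out the multiplication exactly gives PP(6, 1, 2) = 28.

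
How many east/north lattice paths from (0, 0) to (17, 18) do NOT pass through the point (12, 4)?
Number of paths = 4516404690

Total paths from (0, 0) to (17, 18): C(35, 17) = 4537567650. Paths through (12, 4): (paths (0, 0) → (12, 4)) × (paths (12, 4) → (17, 18)) = C(16, 12) · C(19, 5) = 1820 · 11628 = 21162960. Avoidance count = 4537567650 − 21162960 = 4516404690.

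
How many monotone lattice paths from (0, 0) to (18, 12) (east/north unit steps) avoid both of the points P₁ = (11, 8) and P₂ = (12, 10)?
Number of paths = 49793965

Inclusion–exclusion. Total paths: C(30, 18) = 86493225. Through P₁: C(19, 11)·C(11, 7) = 24942060. Through P₂: C(22, 12)·C(8, 6) = 18106088. Since P₁ is strictly southwest of P₂, a monotone path through both must visit P₁ then P₂; paths through both = C(19, 11)·C(3, 1)·C(8, 6) = 6348888. Avoid both = 86493225 − 24942060 − 18106088 + 6348888 = 49793965.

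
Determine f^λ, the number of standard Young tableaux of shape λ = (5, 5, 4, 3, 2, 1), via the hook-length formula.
# SYT of shape (5, 5, 4, 3, 2, 1) = 141892608

Hook-length formula: f^λ = n! / Π hook(c), product over all cells c of the Young diagram. For λ = (5, 5, 4, 3, 2, 1), n = 20 boxes. Hook lengths by row (left-to-right, top-to-bottom): [10, 8, 6, 4, 2]; [9, 7, 5, 3, 1]; [7, 5, 3, 1]; [5, 3, 1]; [3, 1]; [1]. Product of hooks = 17146080000. So f^λ = 20! / 17146080000 = 2432902008176640000 / 17146080000 = 141892608.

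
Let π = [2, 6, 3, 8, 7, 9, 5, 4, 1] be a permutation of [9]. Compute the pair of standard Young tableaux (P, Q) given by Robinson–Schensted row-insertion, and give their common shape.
P = [1, 3, 4, 9] / [2, 7] / [5] / [6] / [8];  Q = [1, 2, 4, 6] / [3, 5] / [7] / [8] / [9];  common shape = (4, 2, 1, 1, 1)

Row-insert the values π_1, π_2, … into P one at a time, bumping the leftmost entry strictly greater than the inserted value down to the next row. The recording tableau Q records, in position (i, j), the step at which that cell was added to P.
  Insert 2 (step 1): P = [2];  Q = [1]
  Insert 6 (step 2): P = [2, 6];  Q = [1, 2]
  Insert 3 (step 3): P = [2, 3] / [6];  Q = [1, 2] / [3]
  Insert 8 (step 4): P = [2, 3, 8] / [6];  Q = [1, 2, 4] / [3]
  Insert 7 (step 5): P = [2, 3, 7] / [6, 8];  Q = [1, 2, 4] / [3, 5]
  Insert 9 (step 6): P = [2, 3, 7, 9] / [6, 8];  Q = [1, 2, 4, 6] / [3, 5]
  Insert 5 (step 7): P = [2, 3, 5, 9] / [6, 7] / [8];  Q = [1, 2, 4, 6] / [3, 5] / [7]
  Insert 4 (step 8): P = [2, 3, 4, 9] / [5, 7] / [6] / [8];  Q = [1, 2, 4, 6] / [3, 5] / [7] / [8]
  Insert 1 (step 9): P = [1, 3, 4, 9] / [2, 7] / [5] / [6] / [8];  Q = [1, 2, 4, 6] / [3, 5] / [7] / [8] / [9]
Final shape: (4, 2, 1, 1, 1).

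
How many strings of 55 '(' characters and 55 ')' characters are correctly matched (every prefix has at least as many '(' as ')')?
C_55 = 1759414616608818870992479875972

These balanced parentheses are counted by the Catalan number C_n = (1/(n + 1)) · C(2n, n). For n = 55: C_55 = (1/56) · C(110, 55) = 98527218530093856775578873054432/56 = 1759414616608818870992479875972.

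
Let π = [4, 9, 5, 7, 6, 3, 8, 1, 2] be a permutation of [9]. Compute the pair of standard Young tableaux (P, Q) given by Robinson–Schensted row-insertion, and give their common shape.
P = [1, 2, 6, 8] / [3, 5] / [4] / [7] / [9];  Q = [1, 2, 4, 7] / [3, 9] / [5] / [6] / [8];  common shape = (4, 2, 1, 1, 1)

Row-insert the values π_1, π_2, … into P one at a time, bumping the leftmost entry strictly greater than the inserted value down to the next row. The recording tableau Q records, in position (i, j), the step at which that cell was added to P.
  Insert 4 (step 1): P = [4];  Q = [1]
  Insert 9 (step 2): P = [4, 9];  Q = [1, 2]
  Insert 5 (step 3): P = [4, 5] / [9];  Q = [1, 2] / [3]
  Insert 7 (step 4): P = [4, 5, 7] / [9];  Q = [1, 2, 4] / [3]
  Insert 6 (step 5): P = [4, 5, 6] / [7] / [9];  Q = [1, 2, 4] / [3] / [5]
  Insert 3 (step 6): P = [3, 5, 6] / [4] / [7] / [9];  Q = [1, 2, 4] / [3] / [5] / [6]
  Insert 8 (step 7): P = [3, 5, 6, 8] / [4] / [7] / [9];  Q = [1, 2, 4, 7] / [3] / [5] / [6]
  Insert 1 (step 8): P = [1, 5, 6, 8] / [3] / [4] / [7] / [9];  Q = [1, 2, 4, 7] / [3] / [5] / [6] / [8]
  Insert 2 (step 9): P = [1, 2, 6, 8] / [3, 5] / [4] / [7] / [9];  Q = [1, 2, 4, 7] / [3, 9] / [5] / [6] / [8]
Final shape: (4, 2, 1, 1, 1).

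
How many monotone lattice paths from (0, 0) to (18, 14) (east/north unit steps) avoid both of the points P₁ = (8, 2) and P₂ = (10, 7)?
Number of paths = 323269725

Inclusion–exclusion. Total paths: C(32, 18) = 471435600. Through P₁: C(10, 8)·C(22, 10) = 29099070. Through P₂: C(17, 10)·C(15, 8) = 125147880. Since P₁ is strictly southwest of P₂, a monotone path through both must visit P₁ then P₂; paths through both = C(10, 8)·C(7, 2)·C(15, 8) = 6081075. Avoid both = 471435600 − 29099070 − 125147880 + 6081075 = 323269725.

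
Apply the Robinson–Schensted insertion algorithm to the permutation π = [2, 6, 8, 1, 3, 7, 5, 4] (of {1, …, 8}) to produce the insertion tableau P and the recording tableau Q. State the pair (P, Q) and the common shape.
P = [1, 3, 4] / [2, 5, 7] / [6] / [8];  Q = [1, 2, 3] / [4, 5, 6] / [7] / [8];  common shape = (3, 3, 1, 1)

Row-insert the values π_1, π_2, … into P one at a time, bumping the leftmost entry strictly greater than the inserted value down to the next row. The recording tableau Q records, in position (i, j), the step at which that cell was added to P.
  Insert 2 (step 1): P = [2];  Q = [1]
  Insert 6 (step 2): P = [2, 6];  Q = [1, 2]
  Insert 8 (step 3): P = [2, 6, 8];  Q = [1, 2, 3]
  Insert 1 (step 4): P = [1, 6, 8] / [2];  Q = [1, 2, 3] / [4]
  Insert 3 (step 5): P = [1, 3, 8] / [2, 6];  Q = [1, 2, 3] / [4, 5]
  Insert 7 (step 6): P = [1, 3, 7] / [2, 6, 8];  Q = [1, 2, 3] / [4, 5, 6]
  Insert 5 (step 7): P = [1, 3, 5] / [2, 6, 7] / [8];  Q = [1, 2, 3] / [4, 5, 6] / [7]
  Insert 4 (step 8): P = [1, 3, 4] / [2, 5, 7] / [6] / [8];  Q = [1, 2, 3] / [4, 5, 6] / [7] / [8]
Final shape: (3, 3, 1, 1).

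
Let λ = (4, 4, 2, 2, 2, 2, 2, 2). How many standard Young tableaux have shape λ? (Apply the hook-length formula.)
# SYT of shape (4, 4, 2, 2, 2, 2, 2, 2) = 5643456

Hook-length formula: f^λ = n! / Π hook(c), product over all cells c of the Young diagram. For λ = (4, 4, 2, 2, 2, 2, 2, 2), n = 20 boxes. Hook lengths by row (left-to-right, top-to-bottom): [11, 10, 3, 2]; [10, 9, 2, 1]; [7, 6]; [6, 5]; [5, 4]; [4, 3]; [3, 2]; [2, 1]. Product of hooks = 431101440000. So f^λ = 20! / 431101440000 = 2432902008176640000 / 431101440000 = 5643456.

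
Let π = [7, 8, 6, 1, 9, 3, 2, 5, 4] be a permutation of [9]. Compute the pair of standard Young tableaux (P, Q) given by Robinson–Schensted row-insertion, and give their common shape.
P = [1, 2, 4] / [3, 5, 9] / [6, 8] / [7];  Q = [1, 2, 5] / [3, 6, 8] / [4, 9] / [7];  common shape = (3, 3, 2, 1)

Row-insert the values π_1, π_2, … into P one at a time, bumping the leftmost entry strictly greater than the inserted value down to the next row. The recording tableau Q records, in position (i, j), the step at which that cell was added to P.
  Insert 7 (step 1): P = [7];  Q = [1]
  Insert 8 (step 2): P = [7, 8];  Q = [1, 2]
  Insert 6 (step 3): P = [6, 8] / [7];  Q = [1, 2] / [3]
  Insert 1 (step 4): P = [1, 8] / [6] / [7];  Q = [1, 2] / [3] / [4]
  Insert 9 (step 5): P = [1, 8, 9] / [6] / [7];  Q = [1, 2, 5] / [3] / [4]
  Insert 3 (step 6): P = [1, 3, 9] / [6, 8] / [7];  Q = [1, 2, 5] / [3, 6] / [4]
  Insert 2 (step 7): P = [1, 2, 9] / [3, 8] / [6] / [7];  Q = [1, 2, 5] / [3, 6] / [4] / [7]
  Insert 5 (step 8): P = [1, 2, 5] / [3, 8, 9] / [6] / [7];  Q = [1, 2, 5] / [3, 6, 8] / [4] / [7]
  Insert 4 (step 9): P = [1, 2, 4] / [3, 5, 9] / [6, 8] / [7];  Q = [1, 2, 5] / [3, 6, 8] / [4, 9] / [7]
Final shape: (3, 3, 2, 1).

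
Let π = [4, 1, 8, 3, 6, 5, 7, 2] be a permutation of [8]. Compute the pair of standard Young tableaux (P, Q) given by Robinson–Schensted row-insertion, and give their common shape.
P = [1, 2, 5, 7] / [3, 6] / [4] / [8];  Q = [1, 3, 5, 7] / [2, 4] / [6] / [8];  common shape = (4, 2, 1, 1)

Row-insert the values π_1, π_2, … into P one at a time, bumping the leftmost entry strictly greater than the inserted value down to the next row. The recording tableau Q records, in position (i, j), the step at which that cell was added to P.
  Insert 4 (step 1): P = [4];  Q = [1]
  Insert 1 (step 2): P = [1] / [4];  Q = [1] / [2]
  Insert 8 (step 3): P = [1, 8] / [4];  Q = [1, 3] / [2]
  Insert 3 (step 4): P = [1, 3] / [4, 8];  Q = [1, 3] / [2, 4]
  Insert 6 (step 5): P = [1, 3, 6] / [4, 8];  Q = [1, 3, 5] / [2, 4]
  Insert 5 (step 6): P = [1, 3, 5] / [4, 6] / [8];  Q = [1, 3, 5] / [2, 4] / [6]
  Insert 7 (step 7): P = [1, 3, 5, 7] / [4, 6] / [8];  Q = [1, 3, 5, 7] / [2, 4] / [6]
  Insert 2 (step 8): P = [1, 2, 5, 7] / [3, 6] / [4] / [8];  Q = [1, 3, 5, 7] / [2, 4] / [6] / [8]
Final shape: (4, 2, 1, 1).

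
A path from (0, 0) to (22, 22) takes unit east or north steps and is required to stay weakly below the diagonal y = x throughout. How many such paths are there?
Number of paths = 91482563640

By the reflection principle (André's argument), the number of monotone paths to (22, 22) with n ≤ m that never go above y = x is C(44, 22) − C(44, 23) = 2104098963720 − 2012616400080 = 91482563640.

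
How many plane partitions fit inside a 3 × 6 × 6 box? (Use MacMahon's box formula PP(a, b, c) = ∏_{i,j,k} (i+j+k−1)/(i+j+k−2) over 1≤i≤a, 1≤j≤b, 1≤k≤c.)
PP(3, 6, 6) = 24293412

Evaluate the triple product over i = 1..3, j = 1..6, k = 1..6. The factors are (2/1) · (3/2) · (4/3) · (5/4) · (6/5) · (7/6) · (3/2) · (4/3) · … (108 factors total). The numerators and denominators telescope so the product is an integer; carrying out the multiplication exactly gives PP(3, 6, 6) = 24293412.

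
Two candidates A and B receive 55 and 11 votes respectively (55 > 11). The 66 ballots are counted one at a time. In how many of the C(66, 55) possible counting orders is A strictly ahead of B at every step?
Strict-lead orderings = 716055197312

Total orderings of the 66 votes with 55 for A: C(66, 55) = 1074082795968. By the Bertrand ballot formula (Cycle Lemma / reflection principle), the number of orderings in which A is strictly ahead of B throughout is (p − q)/(p + q) · C(p + q, p) = (55 − 11)/(55 + 11) · 1074082795968 = 716055197312.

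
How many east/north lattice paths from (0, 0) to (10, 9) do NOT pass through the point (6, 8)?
Number of paths = 77363

Total paths from (0, 0) to (10, 9): C(19, 10) = 92378. Paths through (6, 8): (paths (0, 0) → (6, 8)) × (paths (6, 8) → (10, 9)) = C(14, 6) · C(5, 4) = 3003 · 5 = 15015. Avoidance count = 92378 − 15015 = 77363.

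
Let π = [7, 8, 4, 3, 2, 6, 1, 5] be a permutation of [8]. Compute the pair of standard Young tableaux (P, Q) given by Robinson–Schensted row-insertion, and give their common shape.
P = [1, 5] / [2, 6] / [3, 8] / [4] / [7];  Q = [1, 2] / [3, 6] / [4, 8] / [5] / [7];  common shape = (2, 2, 2, 1, 1)

Row-insert the values π_1, π_2, … into P one at a time, bumping the leftmost entry strictly greater than the inserted value down to the next row. The recording tableau Q records, in position (i, j), the step at which that cell was added to P.
  Insert 7 (step 1): P = [7];  Q = [1]
  Insert 8 (step 2): P = [7, 8];  Q = [1, 2]
  Insert 4 (step 3): P = [4, 8] / [7];  Q = [1, 2] / [3]
  Insert 3 (step 4): P = [3, 8] / [4] / [7];  Q = [1, 2] / [3] / [4]
  Insert 2 (step 5): P = [2, 8] / [3] / [4] / [7];  Q = [1, 2] / [3] / [4] / [5]
  Insert 6 (step 6): P = [2, 6] / [3, 8] / [4] / [7];  Q = [1, 2] / [3, 6] / [4] / [5]
  Insert 1 (step 7): P = [1, 6] / [2, 8] / [3] / [4] / [7];  Q = [1, 2] / [3, 6] / [4] / [5] / [7]
  Insert 5 (step 8): P = [1, 5] / [2, 6] / [3, 8] / [4] / [7];  Q = [1, 2] / [3, 6] / [4, 8] / [5] / [7]
Final shape: (2, 2, 2, 1, 1).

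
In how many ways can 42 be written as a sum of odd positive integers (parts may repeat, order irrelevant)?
p_odd(42) = 1426

Enumerate partitions using only odd parts via the recurrence o(n, m) = o(n, m−2) + o(n−m, m) over odd m, starting from the largest odd part ≤ n. This gives p_odd(42) = 1426. (Euler's theorem: equals the count of distinct-part partitions.)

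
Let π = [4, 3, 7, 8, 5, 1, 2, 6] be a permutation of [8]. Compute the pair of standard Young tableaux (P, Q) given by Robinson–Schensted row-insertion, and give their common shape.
P = [1, 2, 6] / [3, 5, 8] / [4, 7];  Q = [1, 3, 4] / [2, 5, 8] / [6, 7];  common shape = (3, 3, 2)

Row-insert the values π_1, π_2, … into P one at a time, bumping the leftmost entry strictly greater than the inserted value down to the next row. The recording tableau Q records, in position (i, j), the step at which that cell was added to P.
  Insert 4 (step 1): P = [4];  Q = [1]
  Insert 3 (step 2): P = [3] / [4];  Q = [1] / [2]
  Insert 7 (step 3): P = [3, 7] / [4];  Q = [1, 3] / [2]
  Insert 8 (step 4): P = [3, 7, 8] / [4];  Q = [1, 3, 4] / [2]
  Insert 5 (step 5): P = [3, 5, 8] / [4, 7];  Q = [1, 3, 4] / [2, 5]
  Insert 1 (step 6): P = [1, 5, 8] / [3, 7] / [4];  Q = [1, 3, 4] / [2, 5] / [6]
  Insert 2 (step 7): P = [1, 2, 8] / [3, 5] / [4, 7];  Q = [1, 3, 4] / [2, 5] / [6, 7]
  Insert 6 (step 8): P = [1, 2, 6] / [3, 5, 8] / [4, 7];  Q = [1, 3, 4] / [2, 5, 8] / [6, 7]
Final shape: (3, 3, 2).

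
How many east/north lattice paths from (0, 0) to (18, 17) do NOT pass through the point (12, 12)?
Number of paths = 3288247578

Total paths from (0, 0) to (18, 17): C(35, 18) = 4537567650. Paths through (12, 12): (paths (0, 0) → (12, 12)) × (paths (12, 12) → (18, 17)) = C(24, 12) · C(11, 6) = 2704156 · 462 = 1249320072. Avoidance count = 4537567650 − 1249320072 = 3288247578.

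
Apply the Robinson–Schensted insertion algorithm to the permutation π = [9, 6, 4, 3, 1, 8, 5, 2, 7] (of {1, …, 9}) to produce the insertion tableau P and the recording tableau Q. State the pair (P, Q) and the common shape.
P = [1, 2, 7] / [3, 5] / [4, 8] / [6] / [9];  Q = [1, 6, 9] / [2, 7] / [3, 8] / [4] / [5];  common shape = (3, 2, 2, 1, 1)

Row-insert the values π_1, π_2, … into P one at a time, bumping the leftmost entry strictly greater than the inserted value down to the next row. The recording tableau Q records, in position (i, j), the step at which that cell was added to P.
  Insert 9 (step 1): P = [9];  Q = [1]
  Insert 6 (step 2): P = [6] / [9];  Q = [1] / [2]
  Insert 4 (step 3): P = [4] / [6] / [9];  Q = [1] / [2] / [3]
  Insert 3 (step 4): P = [3] / [4] / [6] / [9];  Q = [1] / [2] / [3] / [4]
  Insert 1 (step 5): P = [1] / [3] / [4] / [6] / [9];  Q = [1] / [2] / [3] / [4] / [5]
  Insert 8 (step 6): P = [1, 8] / [3] / [4] / [6] / [9];  Q = [1, 6] / [2] / [3] / [4] / [5]
  Insert 5 (step 7): P = [1, 5] / [3, 8] / [4] / [6] / [9];  Q = [1, 6] / [2, 7] / [3] / [4] / [5]
  Insert 2 (step 8): P = [1, 2] / [3, 5] / [4, 8] / [6] / [9];  Q = [1, 6] / [2, 7] / [3, 8] / [4] / [5]
  Insert 7 (step 9): P = [1, 2, 7] / [3, 5] / [4, 8] / [6] / [9];  Q = [1, 6, 9] / [2, 7] / [3, 8] / [4] / [5]
Final shape: (3, 2, 2, 1, 1).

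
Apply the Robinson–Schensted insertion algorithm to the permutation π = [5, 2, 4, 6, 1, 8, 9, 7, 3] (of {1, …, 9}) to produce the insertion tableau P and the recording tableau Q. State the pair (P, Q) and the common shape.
P = [1, 3, 6, 7, 9] / [2, 4] / [5, 8];  Q = [1, 3, 4, 6, 7] / [2, 8] / [5, 9];  common shape = (5, 2, 2)

Row-insert the values π_1, π_2, … into P one at a time, bumping the leftmost entry strictly greater than the inserted value down to the next row. The recording tableau Q records, in position (i, j), the step at which that cell was added to P.
  Insert 5 (step 1): P = [5];  Q = [1]
  Insert 2 (step 2): P = [2] / [5];  Q = [1] / [2]
  Insert 4 (step 3): P = [2, 4] / [5];  Q = [1, 3] / [2]
  Insert 6 (step 4): P = [2, 4, 6] / [5];  Q = [1, 3, 4] / [2]
  Insert 1 (step 5): P = [1, 4, 6] / [2] / [5];  Q = [1, 3, 4] / [2] / [5]
  Insert 8 (step 6): P = [1, 4, 6, 8] / [2] / [5];  Q = [1, 3, 4, 6] / [2] / [5]
  Insert 9 (step 7): P = [1, 4, 6, 8, 9] / [2] / [5];  Q = [1, 3, 4, 6, 7] / [2] / [5]
  Insert 7 (step 8): P = [1, 4, 6, 7, 9] / [2, 8] / [5];  Q = [1, 3, 4, 6, 7] / [2, 8] / [5]
  Insert 3 (step 9): P = [1, 3, 6, 7, 9] / [2, 4] / [5, 8];  Q = [1, 3, 4, 6, 7] / [2, 8] / [5, 9]
Final shape: (5, 2, 2).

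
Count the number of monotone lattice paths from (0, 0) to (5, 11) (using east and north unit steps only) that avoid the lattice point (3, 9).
Number of paths = 3048

Total paths from (0, 0) to (5, 11): C(16, 5) = 4368. Paths through (3, 9): (paths (0, 0) → (3, 9)) × (paths (3, 9) → (5, 11)) = C(12, 3) · C(4, 2) = 220 · 6 = 1320. Avoidance count = 4368 − 1320 = 3048.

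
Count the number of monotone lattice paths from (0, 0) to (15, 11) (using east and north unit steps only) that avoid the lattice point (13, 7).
Number of paths = 6563360

Total paths from (0, 0) to (15, 11): C(26, 15) = 7726160. Paths through (13, 7): (paths (0, 0) → (13, 7)) × (paths (13, 7) → (15, 11)) = C(20, 13) · C(6, 2) = 77520 · 15 = 1162800. Avoidance count = 7726160 − 1162800 = 6563360.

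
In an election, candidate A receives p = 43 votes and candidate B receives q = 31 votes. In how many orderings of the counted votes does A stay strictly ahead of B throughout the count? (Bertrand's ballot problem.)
Strict-lead orderings = 107977072198037809536

Total orderings of the 74 votes with 43 for A: C(74, 43) = 665858611887899825472. By the Bertrand ballot formula (Cycle Lemma / reflection principle), the number of orderings in which A is strictly ahead of B throughout is (p − q)/(p + q) · C(p + q, p) = (43 − 31)/(43 + 31) · 665858611887899825472 = 107977072198037809536.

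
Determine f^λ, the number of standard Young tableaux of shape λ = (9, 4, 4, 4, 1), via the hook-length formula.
# SYT of shape (9, 4, 4, 4, 1) = 401119488

Hook-length formula: f^λ = n! / Π hook(c), product over all cells c of the Young diagram. For λ = (9, 4, 4, 4, 1), n = 22 boxes. Hook lengths by row (left-to-right, top-to-bottom): [13, 11, 10, 9, 5, 4, 3, 2, 1]; [7, 5, 4, 3]; [6, 4, 3, 2]; [5, 3, 2, 1]; [1]. Product of hooks = 2802159360000. So f^λ = 22! / 2802159360000 = 1124000727777607680000 / 2802159360000 = 401119488.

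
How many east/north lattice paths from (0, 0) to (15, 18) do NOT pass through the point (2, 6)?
Number of paths = 891549920

Total paths from (0, 0) to (15, 18): C(33, 15) = 1037158320. Paths through (2, 6): (paths (0, 0) → (2, 6)) × (paths (2, 6) → (15, 18)) = C(8, 2) · C(25, 13) = 28 · 5200300 = 145608400. Avoidance count = 1037158320 − 145608400 = 891549920.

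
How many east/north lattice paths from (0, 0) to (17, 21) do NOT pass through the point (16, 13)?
Number of paths = 28170368145

Total paths from (0, 0) to (17, 21): C(38, 17) = 28781143380. Paths through (16, 13): (paths (0, 0) → (16, 13)) × (paths (16, 13) → (17, 21)) = C(29, 16) · C(9, 1) = 67863915 · 9 = 610775235. Avoidance count = 28781143380 − 610775235 = 28170368145.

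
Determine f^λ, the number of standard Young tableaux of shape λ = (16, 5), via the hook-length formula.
# SYT of shape (16, 5) = 14364

Hook-length formula: f^λ = n! / Π hook(c), product over all cells c of the Young diagram. For λ = (16, 5), n = 21 boxes. Hook lengths by row (left-to-right, top-to-bottom): [17, 16, 15, 14, 13, 11, 10, 9, 8, 7, 6, 5, 4, 3, 2, 1]; [5, 4, 3, 2, 1]. Product of hooks = 3556874280960000. So f^λ = 21! / 3556874280960000 = 51090942171709440000 / 3556874280960000 = 14364.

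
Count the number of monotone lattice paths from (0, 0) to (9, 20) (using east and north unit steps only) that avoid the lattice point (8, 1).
Number of paths = 10014825

Total paths from (0, 0) to (9, 20): C(29, 9) = 10015005. Paths through (8, 1): (paths (0, 0) → (8, 1)) × (paths (8, 1) → (9, 20)) = C(9, 8) · C(20, 1) = 9 · 20 = 180. Avoidance count = 10015005 − 180 = 10014825.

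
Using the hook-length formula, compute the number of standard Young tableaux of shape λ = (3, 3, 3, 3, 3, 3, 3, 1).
# SYT of shape (3, 3, 3, 3, 3, 3, 3, 1) = 9145422

Hook-length formula: f^λ = n! / Π hook(c), product over all cells c of the Young diagram. For λ = (3, 3, 3, 3, 3, 3, 3, 1), n = 22 boxes. Hook lengths by row (left-to-right, top-to-bottom): [10, 8, 7]; [9, 7, 6]; [8, 6, 5]; [7, 5, 4]; [6, 4, 3]; [5, 3, 2]; [4, 2, 1]; [1]. Product of hooks = 122903101440000. So f^λ = 22! / 122903101440000 = 1124000727777607680000 / 122903101440000 = 9145422.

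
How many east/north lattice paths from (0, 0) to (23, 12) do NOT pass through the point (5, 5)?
Number of paths = 713315400

Total paths from (0, 0) to (23, 12): C(35, 23) = 834451800. Paths through (5, 5): (paths (0, 0) → (5, 5)) × (paths (5, 5) → (23, 12)) = C(10, 5) · C(25, 18) = 252 · 480700 = 121136400. Avoidance count = 834451800 − 121136400 = 713315400.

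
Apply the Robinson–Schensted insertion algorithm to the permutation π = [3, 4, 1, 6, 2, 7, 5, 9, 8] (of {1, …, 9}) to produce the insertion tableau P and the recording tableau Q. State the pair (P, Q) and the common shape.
P = [1, 2, 5, 7, 8] / [3, 4, 6, 9];  Q = [1, 2, 4, 6, 8] / [3, 5, 7, 9];  common shape = (5, 4)

Row-insert the values π_1, π_2, … into P one at a time, bumping the leftmost entry strictly greater than the inserted value down to the next row. The recording tableau Q records, in position (i, j), the step at which that cell was added to P.
  Insert 3 (step 1): P = [3];  Q = [1]
  Insert 4 (step 2): P = [3, 4];  Q = [1, 2]
  Insert 1 (step 3): P = [1, 4] / [3];  Q = [1, 2] / [3]
  Insert 6 (step 4): P = [1, 4, 6] / [3];  Q = [1, 2, 4] / [3]
  Insert 2 (step 5): P = [1, 2, 6] / [3, 4];  Q = [1, 2, 4] / [3, 5]
  Insert 7 (step 6): P = [1, 2, 6, 7] / [3, 4];  Q = [1, 2, 4, 6] / [3, 5]
  Insert 5 (step 7): P = [1, 2, 5, 7] / [3, 4, 6];  Q = [1, 2, 4, 6] / [3, 5, 7]
  Insert 9 (step 8): P = [1, 2, 5, 7, 9] / [3, 4, 6];  Q = [1, 2, 4, 6, 8] / [3, 5, 7]
  Insert 8 (step 9): P = [1, 2, 5, 7, 8] / [3, 4, 6, 9];  Q = [1, 2, 4, 6, 8] / [3, 5, 7, 9]
Final shape: (5, 4).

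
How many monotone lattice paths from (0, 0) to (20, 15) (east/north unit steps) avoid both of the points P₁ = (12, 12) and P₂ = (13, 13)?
Number of paths = 2622035052

Inclusion–exclusion. Total paths: C(35, 20) = 3247943160. Through P₁: C(24, 12)·C(11, 8) = 446185740. Through P₂: C(26, 13)·C(9, 7) = 374421600. Since P₁ is strictly southwest of P₂, a monotone path through both must visit P₁ then P₂; paths through both = C(24, 12)·C(2, 1)·C(9, 7) = 194699232. Avoid both = 3247943160 − 446185740 − 374421600 + 194699232 = 2622035052.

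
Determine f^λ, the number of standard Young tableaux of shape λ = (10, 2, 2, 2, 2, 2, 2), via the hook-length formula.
# SYT of shape (10, 2, 2, 2, 2, 2, 2) = 32008977

Hook-length formula: f^λ = n! / Π hook(c), product over all cells c of the Young diagram. For λ = (10, 2, 2, 2, 2, 2, 2), n = 22 boxes. Hook lengths by row (left-to-right, top-to-bottom): [16, 15, 8, 7, 6, 5, 4, 3, 2, 1]; [7, 6]; [6, 5]; [5, 4]; [4, 3]; [3, 2]; [2, 1]. Product of hooks = 35115171840000. So f^λ = 22! / 35115171840000 = 1124000727777607680000 / 35115171840000 = 32008977.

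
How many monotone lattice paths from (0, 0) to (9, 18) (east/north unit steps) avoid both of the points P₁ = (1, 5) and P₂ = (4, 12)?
Number of paths = 2957685

Inclusion–exclusion. Total paths: C(27, 9) = 4686825. Through P₁: C(6, 1)·C(21, 8) = 1220940. Through P₂: C(16, 4)·C(11, 5) = 840840. Since P₁ is strictly southwest of P₂, a monotone path through both must visit P₁ then P₂; paths through both = C(6, 1)·C(10, 3)·C(11, 5) = 332640. Avoid both = 4686825 − 1220940 − 840840 + 332640 = 2957685.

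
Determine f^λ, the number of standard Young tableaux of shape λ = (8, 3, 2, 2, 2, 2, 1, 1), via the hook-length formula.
# SYT of shape (8, 3, 2, 2, 2, 2, 1, 1) = 155195040

Hook-length formula: f^λ = n! / Π hook(c), product over all cells c of the Young diagram. For λ = (8, 3, 2, 2, 2, 2, 1, 1), n = 21 boxes. Hook lengths by row (left-to-right, top-to-bottom): [15, 12, 7, 5, 4, 3, 2, 1]; [9, 6, 1]; [7, 4]; [6, 3]; [5, 2]; [4, 1]; [2]; [1]. Product of hooks = 329204736000. So f^λ = 21! / 329204736000 = 51090942171709440000 / 329204736000 = 155195040.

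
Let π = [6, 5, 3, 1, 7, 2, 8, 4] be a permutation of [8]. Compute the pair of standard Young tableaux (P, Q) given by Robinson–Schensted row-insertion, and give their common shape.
P = [1, 2, 4] / [3, 7, 8] / [5] / [6];  Q = [1, 5, 7] / [2, 6, 8] / [3] / [4];  common shape = (3, 3, 1, 1)

Row-insert the values π_1, π_2, … into P one at a time, bumping the leftmost entry strictly greater than the inserted value down to the next row. The recording tableau Q records, in position (i, j), the step at which that cell was added to P.
  Insert 6 (step 1): P = [6];  Q = [1]
  Insert 5 (step 2): P = [5] / [6];  Q = [1] / [2]
  Insert 3 (step 3): P = [3] / [5] / [6];  Q = [1] / [2] / [3]
  Insert 1 (step 4): P = [1] / [3] / [5] / [6];  Q = [1] / [2] / [3] / [4]
  Insert 7 (step 5): P = [1, 7] / [3] / [5] / [6];  Q = [1, 5] / [2] / [3] / [4]
  Insert 2 (step 6): P = [1, 2] / [3, 7] / [5] / [6];  Q = [1, 5] / [2, 6] / [3] / [4]
  Insert 8 (step 7): P = [1, 2, 8] / [3, 7] / [5] / [6];  Q = [1, 5, 7] / [2, 6] / [3] / [4]
  Insert 4 (step 8): P = [1, 2, 4] / [3, 7, 8] / [5] / [6];  Q = [1, 5, 7] / [2, 6, 8] / [3] / [4]
Final shape: (3, 3, 1, 1).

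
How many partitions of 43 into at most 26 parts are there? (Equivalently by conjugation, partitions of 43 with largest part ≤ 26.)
p(43, parts ≤ 26) = 62346

Use the recurrence p(n, m) = p(n, m−1) + p(n−m, m): either the largest part is < m (count p(n, m−1)) or the largest part is exactly m (remove one copy of m, count p(n−m, m)). With p(0, ·) = 1 this gives p(43, parts ≤ 26) = 62346. (By conjugating Young diagrams, this also counts partitions of 43 into at most 26 parts.)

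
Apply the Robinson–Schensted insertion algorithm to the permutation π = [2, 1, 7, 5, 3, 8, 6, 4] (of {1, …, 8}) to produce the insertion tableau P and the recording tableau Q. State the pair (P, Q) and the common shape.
P = [1, 3, 4] / [2, 5, 6] / [7, 8];  Q = [1, 3, 6] / [2, 4, 7] / [5, 8];  common shape = (3, 3, 2)

Row-insert the values π_1, π_2, … into P one at a time, bumping the leftmost entry strictly greater than the inserted value down to the next row. The recording tableau Q records, in position (i, j), the step at which that cell was added to P.
  Insert 2 (step 1): P = [2];  Q = [1]
  Insert 1 (step 2): P = [1] / [2];  Q = [1] / [2]
  Insert 7 (step 3): P = [1, 7] / [2];  Q = [1, 3] / [2]
  Insert 5 (step 4): P = [1, 5] / [2, 7];  Q = [1, 3] / [2, 4]
  Insert 3 (step 5): P = [1, 3] / [2, 5] / [7];  Q = [1, 3] / [2, 4] / [5]
  Insert 8 (step 6): P = [1, 3, 8] / [2, 5] / [7];  Q = [1, 3, 6] / [2, 4] / [5]
  Insert 6 (step 7): P = [1, 3, 6] / [2, 5, 8] / [7];  Q = [1, 3, 6] / [2, 4, 7] / [5]
  Insert 4 (step 8): P = [1, 3, 4] / [2, 5, 6] / [7, 8];  Q = [1, 3, 6] / [2, 4, 7] / [5, 8]
Final shape: (3, 3, 2).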